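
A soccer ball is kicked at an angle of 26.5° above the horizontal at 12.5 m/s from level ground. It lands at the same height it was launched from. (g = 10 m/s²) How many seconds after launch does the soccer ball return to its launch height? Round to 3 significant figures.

1.12 s

Vertical component: v_y = 12.5 sin 26.5° = 5.577 m/s.
For a projectile landing at launch height, time of flight is t = 2 v_y / g = 2 × 5.577 / 10 = 1.12 s.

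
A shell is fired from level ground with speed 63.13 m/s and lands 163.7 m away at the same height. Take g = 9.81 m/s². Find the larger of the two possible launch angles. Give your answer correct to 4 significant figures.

78.12°

Level-ground range: R = v₀² sin(2θ)/g ⇒ sin 2θ = R g / v₀² = 163.7×9.81/63.13² = 0.4029.
2θ = arcsin(0.4029) = 23.760° or 180° − 23.760° = 156.240°.
So θ = 11.88° or θ = 78.12°.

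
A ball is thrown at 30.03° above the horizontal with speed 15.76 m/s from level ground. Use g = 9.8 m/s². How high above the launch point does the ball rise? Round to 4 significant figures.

3.174 m

Vertical component of launch velocity: v_y = 15.76 sin 30.03° = 7.8871 m/s.
At the highest point the vertical velocity is zero, so v_y² = 2 g h_max.
h_max = (7.8871)² / (2 × 9.8) = 62.206 / 19.60 = 3.174 m.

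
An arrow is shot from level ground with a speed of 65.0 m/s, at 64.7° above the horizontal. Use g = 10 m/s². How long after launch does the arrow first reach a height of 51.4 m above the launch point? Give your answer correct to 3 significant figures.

0.952 s

v_y0 = 65.0 sin 64.7° = 58.77 m/s.
Set y = v_y0 t − ½ g t² = 51.4: 5.000 t² − 58.77 t + 51.4 = 0.
t = [58.77 ± √(3454 − 1028)] / 10 = (58.77 ± 49.25) / 10, giving t = 0.952 s or t = 10.8 s.
The arrow is on the way up at the first time, so t = 0.952 s.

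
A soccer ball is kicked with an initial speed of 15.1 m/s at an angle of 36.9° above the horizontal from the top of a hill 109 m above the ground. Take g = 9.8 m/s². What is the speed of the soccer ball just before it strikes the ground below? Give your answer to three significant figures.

v_x = 15.1 cos 36.9° = 12.08 m/s is unchanged throughout.
For the vertical component, v_y² = v_y0² + 2 g h = (9.066)² + 2×9.8×109 = 2219, so |v_y| = 47.11 m/s.
Impact speed = √(v_x² + v_y²) = √(145.9 + 2219) = 48.6 m/s.

48.6 m/s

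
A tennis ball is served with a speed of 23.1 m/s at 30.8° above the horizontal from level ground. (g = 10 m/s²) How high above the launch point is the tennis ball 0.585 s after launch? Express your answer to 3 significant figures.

5.21 m

v_y0 = 23.1 sin 30.8° = 11.83 m/s.
y(t) = v_y0 t − ½ g t² = 11.83×0.585 − 5.000×0.585² = 5.21 m.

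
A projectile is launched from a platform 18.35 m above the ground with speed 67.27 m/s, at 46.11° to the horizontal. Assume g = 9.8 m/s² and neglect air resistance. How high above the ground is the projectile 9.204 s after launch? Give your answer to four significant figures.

v_y0 = 67.27 sin 46.11° = 48.480 m/s.
y(t) = 18.35 + v_y0 t − ½ g t² = 18.35 + 48.480×9.204 − ½×9.8×9.204² = 49.46 m.

49.46 m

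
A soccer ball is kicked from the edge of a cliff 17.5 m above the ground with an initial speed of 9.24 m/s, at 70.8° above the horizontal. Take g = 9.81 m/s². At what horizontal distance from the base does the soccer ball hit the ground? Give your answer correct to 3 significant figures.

Components: v_x = 9.24 cos 70.8° = 3.039 m/s, v_y = 9.24 sin 70.8° = 8.726 m/s.
Vertical: 0 = 17.5 + 8.726 t − ½(9.81) t² ⇒ 4.905 t² − 8.726 t − 17.5 = 0.
t = [8.726 + √(76.14 + 343.4)] / 9.810 = 2.977 s.
Horizontal: R = v_x · t = 3.039 × 2.977 = 9.05 m.

9.05 m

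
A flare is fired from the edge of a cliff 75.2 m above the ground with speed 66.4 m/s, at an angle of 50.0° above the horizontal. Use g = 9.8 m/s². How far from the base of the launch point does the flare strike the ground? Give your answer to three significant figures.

Components: v_x = 66.4 cos 50.0° = 42.68 m/s, v_y = 66.4 sin 50.0° = 50.87 m/s.
Vertical: 0 = 75.2 + 50.87 t − ½(9.8) t² ⇒ 4.900 t² − 50.87 t − 75.2 = 0.
t = [50.87 + √(2588 + 1474)] / 9.800 = 11.69 s.
Horizontal: R = v_x · t = 42.68 × 11.69 = 499 m.

499 m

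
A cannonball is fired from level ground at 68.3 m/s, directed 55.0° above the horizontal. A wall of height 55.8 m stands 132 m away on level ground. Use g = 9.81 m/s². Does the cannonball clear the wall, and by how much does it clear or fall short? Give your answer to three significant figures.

v_x = 68.3 cos 55.0° = 39.18 m/s; v_y0 = 68.3 sin 55.0° = 55.95 m/s.
Time to reach the wall: t = 132 / 39.18 = 3.369 s.
Height at that point: y = 55.95×3.369 − 4.905×3.369² = 132.8 m.
That is 132.8 − 55.8 = 77.0 m above the top of the wall, so the cannonball clears it.

Yes — it clears the wall by 77.0 m.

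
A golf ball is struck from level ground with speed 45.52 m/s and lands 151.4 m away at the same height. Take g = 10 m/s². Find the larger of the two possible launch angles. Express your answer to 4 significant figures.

Level-ground range: R = v₀² sin(2θ)/g ⇒ sin 2θ = R g / v₀² = 151.4×10/45.52² = 0.7307.
2θ = arcsin(0.7307) = 46.945° or 180° − 46.945° = 133.055°.
So θ = 23.47° or θ = 66.53°.

66.53°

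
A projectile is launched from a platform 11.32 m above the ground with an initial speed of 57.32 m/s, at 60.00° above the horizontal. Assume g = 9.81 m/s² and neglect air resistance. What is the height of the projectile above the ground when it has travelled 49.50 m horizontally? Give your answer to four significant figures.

v_x = 57.32 cos 60.00° = 28.660 m/s, v_y0 = 57.32 sin 60.00° = 49.641 m/s.
Time to reach x = 49.50 m: t = x / v_x = 49.50 / 28.660 = 1.7271 s.
y = 11.32 + v_y0 t − ½ g t² = 11.32 + 49.641×1.7271 − 4.905×1.7271² = 82.42 m.

82.42 m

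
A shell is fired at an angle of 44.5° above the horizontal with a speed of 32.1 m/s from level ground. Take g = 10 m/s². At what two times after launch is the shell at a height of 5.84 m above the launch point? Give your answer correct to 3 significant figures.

0.277 s and 4.22 s

v_y0 = 32.1 sin 44.5° = 22.50 m/s.
Set y = v_y0 t − ½ g t² = 5.84: 5.000 t² − 22.50 t + 5.84 = 0.
t = [22.50 ± √(506.2 − 116.8)] / 10 = (22.50 ± 19.73) / 10, giving t = 0.277 s or t = 4.22 s.
So the shell is at 5.84 m at t = 0.277 s (rising) and t = 4.22 s (falling).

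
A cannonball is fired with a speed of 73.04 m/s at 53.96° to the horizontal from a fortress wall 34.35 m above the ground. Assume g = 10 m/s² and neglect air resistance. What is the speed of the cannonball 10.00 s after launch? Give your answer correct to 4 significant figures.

59.35 m/s

v_x = 73.04 cos 53.96° = 42.973 m/s (constant).
v_y(t) = 73.04 sin 53.96° − g t = 59.061 − 10 × 10.00 = -40.939 m/s.
Speed = √(v_x² + v_y²) = √(1846.7 + 1676.0) = 59.35 m/s.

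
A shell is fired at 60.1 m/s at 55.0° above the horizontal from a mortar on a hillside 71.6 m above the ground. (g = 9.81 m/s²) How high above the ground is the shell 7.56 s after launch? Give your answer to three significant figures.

v_y0 = 60.1 sin 55.0° = 49.23 m/s.
y(t) = 71.6 + v_y0 t − ½ g t² = 71.6 + 49.23×7.56 − ½×9.81×7.56² = 163 m.

163 m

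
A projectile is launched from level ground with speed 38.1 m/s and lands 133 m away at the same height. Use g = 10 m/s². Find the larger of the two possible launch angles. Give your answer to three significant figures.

Level-ground range: R = v₀² sin(2θ)/g ⇒ sin 2θ = R g / v₀² = 133×10/38.1² = 0.9162.
2θ = arcsin(0.9162) = 66.38° or 180° − 66.38° = 113.62°.
So θ = 33.2° or θ = 56.8°.

56.8°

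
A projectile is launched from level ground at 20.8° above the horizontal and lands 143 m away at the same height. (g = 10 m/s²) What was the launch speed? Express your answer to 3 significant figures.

On level ground, R = v₀² sin(2θ) / g, so v₀ = √(R g / sin 2θ).
sin(2 × 20.8°) = 0.6639.
v₀ = √(143 × 10 / 0.6639) = √2154 = 46.4 m/s.

46.4 m/s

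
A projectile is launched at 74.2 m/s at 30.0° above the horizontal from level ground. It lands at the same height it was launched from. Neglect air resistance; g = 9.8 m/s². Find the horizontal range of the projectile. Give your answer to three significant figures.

487 m

For level ground, R = v₀² sin(2θ) / g.
sin(2 × 30.0°) = sin 60.00° = 0.8660.
R = (74.2)² × 0.8660 / 9.8 = 487 m.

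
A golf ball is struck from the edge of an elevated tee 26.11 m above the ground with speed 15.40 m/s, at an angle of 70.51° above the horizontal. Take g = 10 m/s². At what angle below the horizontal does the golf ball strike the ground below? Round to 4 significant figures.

v_x = 15.40 cos 70.51° = 5.1381 m/s.
At impact |v_y| = √(v_y0² + 2 g h) = √(14.518² + 2×10×26.11) = 27.073 m/s.
Angle below horizontal = arctan(|v_y| / v_x) = arctan(27.073 / 5.1381) = 79.25°.

79.25°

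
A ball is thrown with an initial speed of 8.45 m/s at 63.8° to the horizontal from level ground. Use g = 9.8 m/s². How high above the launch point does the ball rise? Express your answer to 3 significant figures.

2.93 m

Vertical component of launch velocity: v_y = 8.45 sin 63.8° = 7.582 m/s.
At the highest point the vertical velocity is zero, so v_y² = 2 g h_max.
h_max = (7.582)² / (2 × 9.8) = 57.49 / 19.60 = 2.93 m.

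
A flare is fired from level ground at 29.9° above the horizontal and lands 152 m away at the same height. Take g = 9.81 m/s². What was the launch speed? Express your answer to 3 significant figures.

On level ground, R = v₀² sin(2θ) / g, so v₀ = √(R g / sin 2θ).
sin(2 × 29.9°) = 0.8643.
v₀ = √(152 × 9.81 / 0.8643) = √1725 = 41.5 m/s.

41.5 m/s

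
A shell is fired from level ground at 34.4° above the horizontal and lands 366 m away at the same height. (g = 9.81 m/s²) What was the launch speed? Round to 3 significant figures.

On level ground, R = v₀² sin(2θ) / g, so v₀ = √(R g / sin 2θ).
sin(2 × 34.4°) = 0.9323.
v₀ = √(366 × 9.81 / 0.9323) = √3851 = 62.1 m/s.

62.1 m/s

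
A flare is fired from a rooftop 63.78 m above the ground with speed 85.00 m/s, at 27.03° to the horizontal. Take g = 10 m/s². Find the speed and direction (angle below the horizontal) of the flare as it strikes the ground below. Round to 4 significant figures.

92.20 m/s at 34.79° below the horizontal

v_x = 85.00 cos 27.03° = 75.715 m/s (constant).
|v_y| at impact = √((38.629)² + 2×10×63.78) = 52.610 m/s.
Speed = √(75.715² + 52.610²) = 92.20 m/s; angle = arctan(52.610/75.715) = 34.79° below horizontal.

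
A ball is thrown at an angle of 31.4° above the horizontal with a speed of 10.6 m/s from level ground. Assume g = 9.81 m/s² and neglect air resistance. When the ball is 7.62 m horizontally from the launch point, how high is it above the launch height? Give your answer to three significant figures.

1.17 m

v_x = 10.6 cos 31.4° = 9.048 m/s, v_y0 = 10.6 sin 31.4° = 5.523 m/s.
Time to reach x = 7.62 m: t = x / v_x = 7.62 / 9.048 = 0.8422 s.
y = v_y0 t − ½ g t² = 5.523×0.8422 − 4.905×0.8422² = 1.17 m.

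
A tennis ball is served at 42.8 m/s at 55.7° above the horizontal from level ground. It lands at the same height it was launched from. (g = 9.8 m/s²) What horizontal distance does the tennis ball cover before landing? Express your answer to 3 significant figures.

For level ground, R = v₀² sin(2θ) / g.
sin(2 × 55.7°) = sin 111.4° = 0.9311.
R = (42.8)² × 0.9311 / 9.8 = 174 m.

174 m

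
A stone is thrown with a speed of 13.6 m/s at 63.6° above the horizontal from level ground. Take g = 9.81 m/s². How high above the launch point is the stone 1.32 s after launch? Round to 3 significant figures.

7.53 m

v_y0 = 13.6 sin 63.6° = 12.18 m/s.
y(t) = v_y0 t − ½ g t² = 12.18×1.32 − 4.905×1.32² = 7.53 m.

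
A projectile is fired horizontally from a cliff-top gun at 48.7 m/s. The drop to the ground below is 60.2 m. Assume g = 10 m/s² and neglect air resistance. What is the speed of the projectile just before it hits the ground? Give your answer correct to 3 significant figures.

Fall time: t = √(2 × 60.2 / 10) = 3.470 s.
At impact: v_x = 48.7 m/s (unchanged), v_y = g t = 10 × 3.470 = 34.70 m/s.
Speed = √(v_x² + v_y²) = √(2372 + 1204) = 59.8 m/s.

59.8 m/s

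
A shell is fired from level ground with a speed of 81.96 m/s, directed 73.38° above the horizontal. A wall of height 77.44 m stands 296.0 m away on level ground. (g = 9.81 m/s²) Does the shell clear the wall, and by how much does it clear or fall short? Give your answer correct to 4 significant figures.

v_x = 81.96 cos 73.38° = 23.442 m/s; v_y0 = 81.96 sin 73.38° = 78.536 m/s.
Time to reach the wall: t = 296.0 / 23.442 = 12.627 s.
Height at that point: y = 78.536×12.627 − 4.905×12.627² = 209.62 m.
That is 209.62 − 77.44 = 132.2 m above the top of the wall, so the shell clears it.

Yes — it clears the wall by 132.2 m.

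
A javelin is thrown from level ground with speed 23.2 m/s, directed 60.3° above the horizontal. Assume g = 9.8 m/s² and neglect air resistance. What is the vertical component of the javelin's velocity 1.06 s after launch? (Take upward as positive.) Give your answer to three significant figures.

Initial vertical component: v_y0 = 23.2 sin 60.3° = 20.15 m/s.
v_y(t) = v_y0 − g t = 20.15 − 9.8 × 1.06 = 9.76 m/s.

9.76 m/s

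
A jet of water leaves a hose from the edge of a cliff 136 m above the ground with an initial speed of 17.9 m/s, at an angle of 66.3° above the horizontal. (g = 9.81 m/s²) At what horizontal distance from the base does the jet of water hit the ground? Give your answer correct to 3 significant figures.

Components: v_x = 17.9 cos 66.3° = 7.195 m/s, v_y = 17.9 sin 66.3° = 16.39 m/s.
Vertical: 0 = 136 + 16.39 t − ½(9.81) t² ⇒ 4.905 t² − 16.39 t − 136 = 0.
t = [16.39 + √(268.6 + 2668)] / 9.810 = 7.195 s.
Horizontal: R = v_x · t = 7.195 × 7.195 = 51.8 m.

51.8 m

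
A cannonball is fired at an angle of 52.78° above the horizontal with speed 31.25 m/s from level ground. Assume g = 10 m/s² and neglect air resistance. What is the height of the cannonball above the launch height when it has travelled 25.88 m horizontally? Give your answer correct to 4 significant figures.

v_x = 31.25 cos 52.78° = 18.902 m/s, v_y0 = 31.25 sin 52.78° = 24.885 m/s.
Time to reach x = 25.88 m: t = x / v_x = 25.88 / 18.902 = 1.3692 s.
y = v_y0 t − ½ g t² = 24.885×1.3692 − 5.000×1.3692² = 24.70 m.

24.70 m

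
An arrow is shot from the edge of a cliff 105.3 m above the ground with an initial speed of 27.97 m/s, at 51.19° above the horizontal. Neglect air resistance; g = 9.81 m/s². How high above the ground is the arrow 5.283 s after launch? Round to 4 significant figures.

83.54 m

v_y0 = 27.97 sin 51.19° = 21.795 m/s.
y(t) = 105.3 + v_y0 t − ½ g t² = 105.3 + 21.795×5.283 − ½×9.81×5.283² = 83.54 m.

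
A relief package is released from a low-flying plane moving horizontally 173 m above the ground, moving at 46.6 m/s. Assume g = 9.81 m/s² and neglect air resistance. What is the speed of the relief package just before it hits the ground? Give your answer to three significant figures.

Fall time: t = √(2 × 173 / 9.81) = 5.939 s.
At impact: v_x = 46.6 m/s (unchanged), v_y = g t = 9.81 × 5.939 = 58.26 m/s.
Speed = √(v_x² + v_y²) = √(2172 + 3394) = 74.6 m/s.

74.6 m/s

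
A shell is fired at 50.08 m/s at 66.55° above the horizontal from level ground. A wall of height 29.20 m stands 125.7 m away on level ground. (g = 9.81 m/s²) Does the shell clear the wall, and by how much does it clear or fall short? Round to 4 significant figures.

v_x = 50.08 cos 66.55° = 19.929 m/s; v_y0 = 50.08 sin 66.55° = 45.944 m/s.
Time to reach the wall: t = 125.7 / 19.929 = 6.3074 s.
Height at that point: y = 45.944×6.3074 − 4.905×6.3074² = 94.650 m.
That is 94.650 − 29.20 = 65.45 m above the top of the wall, so the shell clears it.

Yes — it clears the wall by 65.45 m.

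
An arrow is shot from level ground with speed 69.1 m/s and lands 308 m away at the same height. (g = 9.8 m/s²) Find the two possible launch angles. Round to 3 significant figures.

Level-ground range: R = v₀² sin(2θ)/g ⇒ sin 2θ = R g / v₀² = 308×9.8/69.1² = 0.6322.
2θ = arcsin(0.6322) = 39.21° or 180° − 39.21° = 140.79°.
So θ = 19.6° or θ = 70.4°.

19.6° and 70.4°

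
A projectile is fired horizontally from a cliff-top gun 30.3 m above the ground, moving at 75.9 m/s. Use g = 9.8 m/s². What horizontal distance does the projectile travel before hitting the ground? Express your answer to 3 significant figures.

Initial vertical velocity is zero, so the fall time comes from h = ½ g t²: t = √(2 × 30.3 / 9.8) = 2.487 s.
Horizontal motion is uniform at 75.9 m/s, so x = 75.9 × 2.487 = 189 m.

189 m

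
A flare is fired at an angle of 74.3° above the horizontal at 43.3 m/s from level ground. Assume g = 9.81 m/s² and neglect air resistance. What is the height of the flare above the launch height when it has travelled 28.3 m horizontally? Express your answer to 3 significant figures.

v_x = 43.3 cos 74.3° = 11.72 m/s, v_y0 = 43.3 sin 74.3° = 41.68 m/s.
Time to reach x = 28.3 m: t = x / v_x = 28.3 / 11.72 = 2.415 s.
y = v_y0 t − ½ g t² = 41.68×2.415 − 4.905×2.415² = 72.1 m.

72.1 m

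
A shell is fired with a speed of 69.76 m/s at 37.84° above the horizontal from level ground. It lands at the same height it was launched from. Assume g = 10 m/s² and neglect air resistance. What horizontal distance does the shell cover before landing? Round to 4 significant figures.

471.5 m

Components: v_x = 69.76 cos 37.84° = 55.091 m/s, v_y = 69.76 sin 37.84° = 42.795 m/s.
Time of flight (same landing height): t = 2 v_y / g = 2 × 42.795 / 10 = 8.5590 s.
Range: R = v_x · t = 55.091 × 8.5590 = 471.5 m.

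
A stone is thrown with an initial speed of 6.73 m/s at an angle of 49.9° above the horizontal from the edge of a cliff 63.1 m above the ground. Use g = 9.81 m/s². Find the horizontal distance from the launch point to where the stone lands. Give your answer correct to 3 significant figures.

18.0 m

Components: v_x = 6.73 cos 49.9° = 4.335 m/s, v_y = 6.73 sin 49.9° = 5.148 m/s.
Vertical: 0 = 63.1 + 5.148 t − ½(9.81) t² ⇒ 4.905 t² − 5.148 t − 63.1 = 0.
t = [5.148 + √(26.50 + 1238)] / 9.810 = 4.150 s.
Horizontal: R = v_x · t = 4.335 × 4.150 = 18.0 m.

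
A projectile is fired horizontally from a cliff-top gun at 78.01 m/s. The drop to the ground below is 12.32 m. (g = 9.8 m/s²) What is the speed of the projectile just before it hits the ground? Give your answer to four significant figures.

79.54 m/s

Fall time: t = √(2 × 12.32 / 9.8) = 1.5856 s.
At impact: v_x = 78.01 m/s (unchanged), v_y = g t = 9.8 × 1.5856 = 15.539 m/s.
Speed = √(v_x² + v_y²) = √(6085.6 + 241.46) = 79.54 m/s.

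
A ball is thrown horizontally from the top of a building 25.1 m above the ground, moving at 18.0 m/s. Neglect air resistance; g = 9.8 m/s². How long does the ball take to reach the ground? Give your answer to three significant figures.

The horizontal speed doesn't affect the fall. With v_y0 = 0, h = ½ g t².
t = √(2 × 25.1 / 9.8) = √5.122 = 2.26 s.

2.26 s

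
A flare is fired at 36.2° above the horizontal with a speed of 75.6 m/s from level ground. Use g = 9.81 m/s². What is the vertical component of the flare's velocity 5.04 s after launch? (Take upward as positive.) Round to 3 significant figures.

Initial vertical component: v_y0 = 75.6 sin 36.2° = 44.65 m/s.
v_y(t) = v_y0 − g t = 44.65 − 9.81 × 5.04 = -4.79 m/s.

-4.79 m/s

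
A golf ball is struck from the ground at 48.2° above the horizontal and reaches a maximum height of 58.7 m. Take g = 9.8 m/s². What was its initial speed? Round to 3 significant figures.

At maximum height v_y = 0, so (v₀ sin θ)² = 2 g H.
v₀ sin 48.2° = √(2 × 9.8 × 58.7) = 33.92 m/s.
v₀ = 33.92 / sin 48.2° = 33.92 / 0.7455 = 45.5 m/s.

45.5 m/s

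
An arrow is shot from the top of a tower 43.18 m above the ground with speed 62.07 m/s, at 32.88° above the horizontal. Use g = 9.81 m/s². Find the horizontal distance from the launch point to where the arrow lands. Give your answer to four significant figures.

Components: v_x = 62.07 cos 32.88° = 52.127 m/s, v_y = 62.07 sin 32.88° = 33.697 m/s.
Vertical: 0 = 43.18 + 33.697 t − ½(9.81) t² ⇒ 4.905 t² − 33.697 t − 43.18 = 0.
t = [33.697 + √(1135.5 + 847.19)] / 9.810 = 7.9739 s.
Horizontal: R = v_x · t = 52.127 × 7.9739 = 415.7 m.

415.7 m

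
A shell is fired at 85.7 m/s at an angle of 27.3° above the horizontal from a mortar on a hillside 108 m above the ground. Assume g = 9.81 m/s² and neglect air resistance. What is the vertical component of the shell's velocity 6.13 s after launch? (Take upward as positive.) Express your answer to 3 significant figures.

-20.8 m/s

Initial vertical component: v_y0 = 85.7 sin 27.3° = 39.31 m/s.
v_y(t) = v_y0 − g t = 39.31 − 9.81 × 6.13 = -20.8 m/s.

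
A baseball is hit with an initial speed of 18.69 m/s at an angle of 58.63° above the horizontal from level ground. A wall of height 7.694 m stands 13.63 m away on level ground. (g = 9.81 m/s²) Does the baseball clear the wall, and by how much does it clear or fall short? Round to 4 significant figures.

Yes — it clears the wall by 5.035 m.

v_x = 18.69 cos 58.63° = 9.7293 m/s; v_y0 = 18.69 sin 58.63° = 15.958 m/s.
Time to reach the wall: t = 13.63 / 9.7293 = 1.4009 s.
Height at that point: y = 15.958×1.4009 − 4.905×1.4009² = 12.729 m.
That is 12.729 − 7.694 = 5.035 m above the top of the wall, so the baseball clears it.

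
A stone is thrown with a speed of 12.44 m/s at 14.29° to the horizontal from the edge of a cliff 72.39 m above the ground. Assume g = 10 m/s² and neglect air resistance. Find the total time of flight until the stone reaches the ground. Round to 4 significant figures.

4.124 s

Vertical component: v_y = 12.44 sin 14.29° = 3.0706 m/s.
Taking up as positive with launch at y = 72.39 m, landing at y = 0: 0 = 72.39 + 3.0706 t − ½(10) t².
Solving 5.000 t² − 3.0706 t − 72.39 = 0 gives t = [3.0706 + √(3.0706² + 4·5.000·72.39)] / 10.00 = 4.124 s.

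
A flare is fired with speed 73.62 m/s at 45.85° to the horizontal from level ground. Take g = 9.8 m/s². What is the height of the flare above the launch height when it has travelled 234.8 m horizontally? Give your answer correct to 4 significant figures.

v_x = 73.62 cos 45.85° = 51.279 m/s, v_y0 = 73.62 sin 45.85° = 52.824 m/s.
Time to reach x = 234.8 m: t = x / v_x = 234.8 / 51.279 = 4.5789 s.
y = v_y0 t − ½ g t² = 52.824×4.5789 − 4.900×4.5789² = 139.1 m.

139.1 m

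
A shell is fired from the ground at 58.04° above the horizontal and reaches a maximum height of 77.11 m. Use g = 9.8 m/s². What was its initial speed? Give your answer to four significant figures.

At maximum height v_y = 0, so (v₀ sin θ)² = 2 g H.
v₀ sin 58.04° = √(2 × 9.8 × 77.11) = 38.876 m/s.
v₀ = 38.876 / sin 58.04° = 38.876 / 0.8484 = 45.82 m/s.

45.82 m/s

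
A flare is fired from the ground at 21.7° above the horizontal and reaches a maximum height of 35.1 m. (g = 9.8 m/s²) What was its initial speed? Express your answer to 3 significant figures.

At maximum height v_y = 0, so (v₀ sin θ)² = 2 g H.
v₀ sin 21.7° = √(2 × 9.8 × 35.1) = 26.23 m/s.
v₀ = 26.23 / sin 21.7° = 26.23 / 0.3697 = 70.9 m/s.

70.9 m/s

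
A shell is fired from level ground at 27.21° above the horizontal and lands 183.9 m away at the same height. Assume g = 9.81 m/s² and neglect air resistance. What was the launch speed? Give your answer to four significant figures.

47.10 m/s

On level ground, R = v₀² sin(2θ) / g, so v₀ = √(R g / sin 2θ).
sin(2 × 27.21°) = 0.8133.
v₀ = √(183.9 × 9.81 / 0.8133) = √2218.2 = 47.10 m/s.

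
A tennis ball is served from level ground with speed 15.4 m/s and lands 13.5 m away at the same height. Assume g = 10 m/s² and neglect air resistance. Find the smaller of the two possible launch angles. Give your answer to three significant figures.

17.3°

Level-ground range: R = v₀² sin(2θ)/g ⇒ sin 2θ = R g / v₀² = 13.5×10/15.4² = 0.5692.
2θ = arcsin(0.5692) = 34.69° or 180° − 34.69° = 145.31°.
So θ = 17.3° or θ = 72.7°.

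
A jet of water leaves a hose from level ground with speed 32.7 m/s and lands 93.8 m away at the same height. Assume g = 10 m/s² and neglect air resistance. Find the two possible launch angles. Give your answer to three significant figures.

30.7° and 59.3°

Level-ground range: R = v₀² sin(2θ)/g ⇒ sin 2θ = R g / v₀² = 93.8×10/32.7² = 0.8772.
2θ = arcsin(0.8772) = 61.31° or 180° − 61.31° = 118.69°.
So θ = 30.7° or θ = 59.3°.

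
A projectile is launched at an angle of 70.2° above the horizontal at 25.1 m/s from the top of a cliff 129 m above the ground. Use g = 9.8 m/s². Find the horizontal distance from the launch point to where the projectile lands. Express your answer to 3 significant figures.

68.7 m

Components: v_x = 25.1 cos 70.2° = 8.502 m/s, v_y = 25.1 sin 70.2° = 23.62 m/s.
Vertical: 0 = 129 + 23.62 t − ½(9.8) t² ⇒ 4.900 t² − 23.62 t − 129 = 0.
t = [23.62 + √(557.9 + 2528)] / 9.800 = 8.079 s.
Horizontal: R = v_x · t = 8.502 × 8.079 = 68.7 m.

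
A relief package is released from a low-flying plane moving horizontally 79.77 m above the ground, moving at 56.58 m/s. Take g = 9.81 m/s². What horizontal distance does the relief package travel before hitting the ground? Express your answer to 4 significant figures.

228.2 m

Initial vertical velocity is zero, so the fall time comes from h = ½ g t²: t = √(2 × 79.77 / 9.81) = 4.0327 s.
Horizontal motion is uniform at 56.58 m/s, so x = 56.58 × 4.0327 = 228.2 m.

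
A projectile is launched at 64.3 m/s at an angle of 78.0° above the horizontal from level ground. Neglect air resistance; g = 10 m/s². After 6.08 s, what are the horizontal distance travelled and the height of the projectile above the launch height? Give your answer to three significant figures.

x = 81.3 m, y = 198 m

v_x = 64.3 cos 78.0° = 13.37 m/s; v_y0 = 64.3 sin 78.0° = 62.89 m/s.
x = v_x t = 13.37 × 6.08 = 81.3 m.
y = v_y0 t − ½ g t² = 62.89×6.08 − 5.000×6.08² = 198 m.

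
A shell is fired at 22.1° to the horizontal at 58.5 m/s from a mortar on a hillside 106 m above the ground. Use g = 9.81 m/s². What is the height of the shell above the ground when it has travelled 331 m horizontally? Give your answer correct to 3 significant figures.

v_x = 58.5 cos 22.1° = 54.20 m/s, v_y0 = 58.5 sin 22.1° = 22.01 m/s.
Time to reach x = 331 m: t = x / v_x = 331 / 54.20 = 6.107 s.
y = 106 + v_y0 t − ½ g t² = 106 + 22.01×6.107 − 4.905×6.107² = 57.5 m.

57.5 m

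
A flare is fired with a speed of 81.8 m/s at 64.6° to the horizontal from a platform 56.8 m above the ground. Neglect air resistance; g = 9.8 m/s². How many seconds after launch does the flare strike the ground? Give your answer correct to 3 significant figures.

Vertical component: v_y = 81.8 sin 64.6° = 73.89 m/s.
Taking up as positive with launch at y = 56.8 m, landing at y = 0: 0 = 56.8 + 73.89 t − ½(9.8) t².
Solving 4.900 t² − 73.89 t − 56.8 = 0 gives t = [73.89 + √(73.89² + 4·4.900·56.8)] / 9.800 = 15.8 s.

15.8 s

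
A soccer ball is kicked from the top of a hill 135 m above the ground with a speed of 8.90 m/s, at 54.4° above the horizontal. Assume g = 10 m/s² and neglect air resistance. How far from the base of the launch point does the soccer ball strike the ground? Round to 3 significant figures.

30.9 m

Components: v_x = 8.90 cos 54.4° = 5.181 m/s, v_y = 8.90 sin 54.4° = 7.237 m/s.
Vertical: 0 = 135 + 7.237 t − ½(10) t² ⇒ 5.000 t² − 7.237 t − 135 = 0.
t = [7.237 + √(52.37 + 2700)] / 10.00 = 5.970 s.
Horizontal: R = v_x · t = 5.181 × 5.970 = 30.9 m.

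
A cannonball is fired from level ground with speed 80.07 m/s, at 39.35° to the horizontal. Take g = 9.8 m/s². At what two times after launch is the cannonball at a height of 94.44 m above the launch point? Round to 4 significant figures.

v_y0 = 80.07 sin 39.35° = 50.769 m/s.
Set y = v_y0 t − ½ g t² = 94.44: 4.900 t² − 50.769 t + 94.44 = 0.
t = [50.769 ± √(2577.5 − 1851.0)] / 9.8 = (50.769 ± 26.954) / 9.8, giving t = 2.430 s or t = 7.931 s.
So the cannonball is at 94.44 m at t = 2.430 s (rising) and t = 7.931 s (falling).

2.430 s and 7.931 s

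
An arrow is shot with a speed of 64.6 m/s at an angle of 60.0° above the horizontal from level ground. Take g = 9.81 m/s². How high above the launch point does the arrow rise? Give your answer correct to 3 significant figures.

Vertical component of launch velocity: v_y = 64.6 sin 60.0° = 55.95 m/s.
At the highest point the vertical velocity is zero, so v_y² = 2 g h_max.
h_max = (55.95)² / (2 × 9.81) = 3130 / 19.62 = 160 m.

160 m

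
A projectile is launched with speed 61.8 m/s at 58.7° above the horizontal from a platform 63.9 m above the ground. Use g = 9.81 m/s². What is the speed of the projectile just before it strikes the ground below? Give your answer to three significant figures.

71.2 m/s

v_x = 61.8 cos 58.7° = 32.11 m/s is unchanged throughout.
For the vertical component, v_y² = v_y0² + 2 g h = (52.81)² + 2×9.81×63.9 = 4043, so |v_y| = 63.58 m/s.
Impact speed = √(v_x² + v_y²) = √(1031 + 4043) = 71.2 m/s.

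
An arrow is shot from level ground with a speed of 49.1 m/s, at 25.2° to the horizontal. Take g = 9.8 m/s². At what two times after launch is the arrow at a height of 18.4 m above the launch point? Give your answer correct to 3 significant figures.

v_y0 = 49.1 sin 25.2° = 20.91 m/s.
Set y = v_y0 t − ½ g t² = 18.4: 4.900 t² − 20.91 t + 18.4 = 0.
t = [20.91 ± √(437.2 − 360.6)] / 9.8 = (20.91 ± 8.752) / 9.8, giving t = 1.24 s or t = 3.03 s.
So the arrow is at 18.4 m at t = 1.24 s (rising) and t = 3.03 s (falling).

1.24 s and 3.03 s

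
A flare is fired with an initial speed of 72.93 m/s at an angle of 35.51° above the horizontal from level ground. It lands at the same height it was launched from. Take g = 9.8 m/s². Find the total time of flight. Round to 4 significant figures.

8.645 s

Vertical component: v_y = 72.93 sin 35.51° = 42.361 m/s.
For a projectile landing at launch height, time of flight is t = 2 v_y / g = 2 × 42.361 / 9.8 = 8.645 s.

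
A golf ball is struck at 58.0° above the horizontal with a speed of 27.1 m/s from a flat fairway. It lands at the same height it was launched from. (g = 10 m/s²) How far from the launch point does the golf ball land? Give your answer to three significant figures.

66.0 m

For level ground, R = v₀² sin(2θ) / g.
sin(2 × 58.0°) = sin 116.0° = 0.8988.
R = (27.1)² × 0.8988 / 10 = 66.0 m.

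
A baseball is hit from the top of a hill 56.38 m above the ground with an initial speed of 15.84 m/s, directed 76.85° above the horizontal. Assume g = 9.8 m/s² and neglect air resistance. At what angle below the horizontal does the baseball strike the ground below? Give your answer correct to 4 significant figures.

v_x = 15.84 cos 76.85° = 3.6036 m/s.
At impact |v_y| = √(v_y0² + 2 g h) = √(15.425² + 2×9.8×56.38) = 36.647 m/s.
Angle below horizontal = arctan(|v_y| / v_x) = arctan(36.647 / 3.6036) = 84.38°.

84.38°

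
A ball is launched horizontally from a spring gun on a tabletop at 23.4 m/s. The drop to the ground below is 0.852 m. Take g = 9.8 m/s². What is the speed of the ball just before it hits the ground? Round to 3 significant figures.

Fall time: t = √(2 × 0.852 / 9.8) = 0.4170 s.
At impact: v_x = 23.4 m/s (unchanged), v_y = g t = 9.8 × 0.4170 = 4.087 m/s.
Speed = √(v_x² + v_y²) = √(547.6 + 16.70) = 23.8 m/s.

23.8 m/s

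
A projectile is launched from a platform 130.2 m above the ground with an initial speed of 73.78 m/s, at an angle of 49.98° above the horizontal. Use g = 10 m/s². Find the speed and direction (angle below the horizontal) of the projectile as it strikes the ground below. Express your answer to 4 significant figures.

v_x = 73.78 cos 49.98° = 47.445 m/s (constant).
|v_y| at impact = √((56.502)² + 2×10×130.2) = 76.135 m/s.
Speed = √(47.445² + 76.135²) = 89.71 m/s; angle = arctan(76.135/47.445) = 58.07° below horizontal.

89.71 m/s at 58.07° below the horizontal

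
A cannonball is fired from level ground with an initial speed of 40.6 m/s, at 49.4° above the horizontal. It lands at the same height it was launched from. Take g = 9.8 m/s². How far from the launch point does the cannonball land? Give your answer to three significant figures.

Components: v_x = 40.6 cos 49.4° = 26.42 m/s, v_y = 40.6 sin 49.4° = 30.83 m/s.
Time of flight (same landing height): t = 2 v_y / g = 2 × 30.83 / 9.8 = 6.292 s.
Range: R = v_x · t = 26.42 × 6.292 = 166 m.

166 m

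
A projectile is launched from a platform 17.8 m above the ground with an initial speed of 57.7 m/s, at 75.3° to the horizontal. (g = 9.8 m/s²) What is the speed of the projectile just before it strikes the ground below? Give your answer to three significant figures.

60.6 m/s

v_x = 57.7 cos 75.3° = 14.64 m/s is unchanged throughout.
For the vertical component, v_y² = v_y0² + 2 g h = (55.81)² + 2×9.8×17.8 = 3464, so |v_y| = 58.86 m/s.
Impact speed = √(v_x² + v_y²) = √(214.3 + 3464) = 60.6 m/s.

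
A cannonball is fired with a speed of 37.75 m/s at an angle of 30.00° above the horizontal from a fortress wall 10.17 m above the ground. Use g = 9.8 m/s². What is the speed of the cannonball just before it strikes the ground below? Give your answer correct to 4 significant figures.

40.30 m/s

v_x = 37.75 cos 30.00° = 32.692 m/s is unchanged throughout.
For the vertical component, v_y² = v_y0² + 2 g h = (18.875)² + 2×9.8×10.17 = 555.60, so |v_y| = 23.571 m/s.
Impact speed = √(v_x² + v_y²) = √(1068.8 + 555.60) = 40.30 m/s.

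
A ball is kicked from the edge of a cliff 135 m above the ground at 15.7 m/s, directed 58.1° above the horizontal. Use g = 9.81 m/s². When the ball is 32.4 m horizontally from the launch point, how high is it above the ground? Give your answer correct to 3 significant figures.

v_x = 15.7 cos 58.1° = 8.296 m/s, v_y0 = 15.7 sin 58.1° = 13.33 m/s.
Time to reach x = 32.4 m: t = x / v_x = 32.4 / 8.296 = 3.905 s.
y = 135 + v_y0 t − ½ g t² = 135 + 13.33×3.905 − 4.905×3.905² = 112 m.

112 m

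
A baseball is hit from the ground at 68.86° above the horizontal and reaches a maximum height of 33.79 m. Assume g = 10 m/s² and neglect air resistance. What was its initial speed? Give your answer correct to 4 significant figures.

At maximum height v_y = 0, so (v₀ sin θ)² = 2 g H.
v₀ sin 68.86° = √(2 × 10 × 33.79) = 25.996 m/s.
v₀ = 25.996 / sin 68.86° = 25.996 / 0.9327 = 27.87 m/s.

27.87 m/s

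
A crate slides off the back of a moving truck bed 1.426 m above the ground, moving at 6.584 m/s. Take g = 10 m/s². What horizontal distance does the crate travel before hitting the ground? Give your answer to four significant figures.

3.516 m

Initial vertical velocity is zero, so the fall time comes from h = ½ g t²: t = √(2 × 1.426 / 10) = 0.53404 s.
Horizontal motion is uniform at 6.584 m/s, so x = 6.584 × 0.53404 = 3.516 m.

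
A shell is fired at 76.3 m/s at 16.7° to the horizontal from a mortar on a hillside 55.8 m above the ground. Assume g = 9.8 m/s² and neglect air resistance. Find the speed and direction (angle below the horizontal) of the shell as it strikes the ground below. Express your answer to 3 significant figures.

v_x = 76.3 cos 16.7° = 73.08 m/s (constant).
|v_y| at impact = √((21.93)² + 2×9.8×55.8) = 39.68 m/s.
Speed = √(73.08² + 39.68²) = 83.2 m/s; angle = arctan(39.68/73.08) = 28.5° below horizontal.

83.2 m/s at 28.5° below the horizontal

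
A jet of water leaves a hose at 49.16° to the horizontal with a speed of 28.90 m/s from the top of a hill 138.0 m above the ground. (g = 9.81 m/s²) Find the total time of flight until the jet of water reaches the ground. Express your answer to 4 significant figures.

Vertical component: v_y = 28.90 sin 49.16° = 21.864 m/s.
Taking up as positive with launch at y = 138.0 m, landing at y = 0: 0 = 138.0 + 21.864 t − ½(9.81) t².
Solving 4.905 t² − 21.864 t − 138.0 = 0 gives t = [21.864 + √(21.864² + 4·4.905·138.0)] / 9.810 = 7.982 s.

7.982 s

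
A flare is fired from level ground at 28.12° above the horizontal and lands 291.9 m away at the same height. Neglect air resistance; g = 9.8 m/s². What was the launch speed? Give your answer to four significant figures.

On level ground, R = v₀² sin(2θ) / g, so v₀ = √(R g / sin 2θ).
sin(2 × 28.12°) = 0.8314.
v₀ = √(291.9 × 9.8 / 0.8314) = √3440.7 = 58.66 m/s.

58.66 m/s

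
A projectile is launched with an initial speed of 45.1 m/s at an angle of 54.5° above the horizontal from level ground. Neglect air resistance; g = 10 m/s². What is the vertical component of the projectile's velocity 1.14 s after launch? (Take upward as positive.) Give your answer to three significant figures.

Initial vertical component: v_y0 = 45.1 sin 54.5° = 36.72 m/s.
v_y(t) = v_y0 − g t = 36.72 − 10 × 1.14 = 25.3 m/s.

25.3 m/s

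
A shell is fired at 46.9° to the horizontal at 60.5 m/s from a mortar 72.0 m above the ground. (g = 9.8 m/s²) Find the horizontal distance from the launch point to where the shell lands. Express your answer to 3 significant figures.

Components: v_x = 60.5 cos 46.9° = 41.34 m/s, v_y = 60.5 sin 46.9° = 44.17 m/s.
Vertical: 0 = 72.0 + 44.17 t − ½(9.8) t² ⇒ 4.900 t² − 44.17 t − 72.0 = 0.
t = [44.17 + √(1951 + 1411)] / 9.800 = 10.42 s.
Horizontal: R = v_x · t = 41.34 × 10.42 = 431 m.

431 m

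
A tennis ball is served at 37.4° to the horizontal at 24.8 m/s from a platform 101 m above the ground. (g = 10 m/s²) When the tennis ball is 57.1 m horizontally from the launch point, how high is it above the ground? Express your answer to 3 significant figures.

v_x = 24.8 cos 37.4° = 19.70 m/s, v_y0 = 24.8 sin 37.4° = 15.06 m/s.
Time to reach x = 57.1 m: t = x / v_x = 57.1 / 19.70 = 2.898 s.
y = 101 + v_y0 t − ½ g t² = 101 + 15.06×2.898 − 5.000×2.898² = 103 m.

103 m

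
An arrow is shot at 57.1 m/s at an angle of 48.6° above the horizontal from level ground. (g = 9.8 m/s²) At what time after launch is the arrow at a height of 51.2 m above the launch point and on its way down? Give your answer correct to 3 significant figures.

v_y0 = 57.1 sin 48.6° = 42.83 m/s.
Set y = v_y0 t − ½ g t² = 51.2: 4.900 t² − 42.83 t + 51.2 = 0.
t = [42.83 ± √(1834 − 1004)] / 9.8 = (42.83 ± 28.81) / 9.8, giving t = 1.43 s or t = 7.31 s.
On the way down corresponds to the larger root: t = 7.31 s.

7.31 s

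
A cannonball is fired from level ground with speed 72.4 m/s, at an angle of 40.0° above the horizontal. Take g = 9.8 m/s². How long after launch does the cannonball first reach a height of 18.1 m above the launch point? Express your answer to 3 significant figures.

0.406 s

v_y0 = 72.4 sin 40.0° = 46.54 m/s.
Set y = v_y0 t − ½ g t² = 18.1: 4.900 t² − 46.54 t + 18.1 = 0.
t = [46.54 ± √(2166 − 354.8)] / 9.8 = (46.54 ± 42.56) / 9.8, giving t = 0.406 s or t = 9.09 s.
The cannonball is on the way up at the first time, so t = 0.406 s.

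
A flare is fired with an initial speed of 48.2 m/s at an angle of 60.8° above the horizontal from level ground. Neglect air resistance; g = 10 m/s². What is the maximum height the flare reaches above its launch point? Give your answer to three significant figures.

Vertical component of launch velocity: v_y = 48.2 sin 60.8° = 42.07 m/s.
At the highest point the vertical velocity is zero, so v_y² = 2 g h_max.
h_max = (42.07)² / (2 × 10) = 1770 / 20.00 = 88.5 m.

88.5 m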